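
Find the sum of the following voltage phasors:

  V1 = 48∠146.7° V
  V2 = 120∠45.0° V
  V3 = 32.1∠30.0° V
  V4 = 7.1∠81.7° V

Step 1 — Convert each phasor to rectangular form:
  V1 = 48·(cos(146.7°) + j·sin(146.7°)) = -40.12 + j26.35 V
  V2 = 120·(cos(45.0°) + j·sin(45.0°)) = 84.85 + j84.85 V
  V3 = 32.1·(cos(30.0°) + j·sin(30.0°)) = 27.8 + j16.05 V
  V4 = 7.1·(cos(81.7°) + j·sin(81.7°)) = 1.025 + j7.026 V
Step 2 — Sum components: V_total = 73.56 + j134.3 V.
Step 3 — Convert to polar: |V_total| = 153.1 V, ∠V_total = 61.3°.

V_total = 153.1∠61.3° V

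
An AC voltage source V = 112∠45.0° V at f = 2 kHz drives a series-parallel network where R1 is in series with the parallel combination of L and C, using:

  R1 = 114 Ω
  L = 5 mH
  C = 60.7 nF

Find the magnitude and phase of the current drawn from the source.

Step 1 — Angular frequency: ω = 2π·f = 2π·2000 = 1.257e+04 rad/s.
Step 2 — Component impedances:
  R1: Z = R = 114 Ω
  L: Z = jωL = j·1.257e+04·0.005 = 0 + j62.83 Ω
  C: Z = 1/(jωC) = -j/(ω·C) = 0 - j1311 Ω
Step 3 — Parallel branch: L || C = 1/(1/L + 1/C) = 0 + j65.99 Ω.
Step 4 — Series with R1: Z_total = R1 + (L || C) = 114 + j65.99 Ω = 131.7∠30.1° Ω.
Step 5 — Source phasor: V = 112∠45.0° V = 79.2 + j79.2 V.
Step 6 — Ohm's law: I = V / Z_total = (79.2 + j79.2) / (114 + j65.99) = 0.8215 + j0.2191 A.
Step 7 — Convert to polar: |I| = 0.8503 A, ∠I = 14.9°.

I = 0.8503∠14.9° A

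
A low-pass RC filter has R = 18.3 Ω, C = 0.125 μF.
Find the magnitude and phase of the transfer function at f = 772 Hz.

Step 1 — Angular frequency: ω = 2π·772 = 4851 rad/s.
Step 2 — Transfer function: H(jω) = 1/(1 + jωRC).
Step 3 — Denominator: 1 + jωRC = 1 + j·4851·18.3·1.25e-07 = 1 + j0.0111.
Step 4 — H = 0.9999 - j0.01109.
Step 5 — Magnitude: |H| = 0.9999 (-0.0 dB); phase: φ = -0.6°.

|H| = 0.9999 (-0.0 dB), φ = -0.6°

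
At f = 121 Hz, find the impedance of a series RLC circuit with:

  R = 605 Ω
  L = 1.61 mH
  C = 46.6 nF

Step 1 — Angular frequency: ω = 2π·f = 2π·121 = 760.3 rad/s.
Step 2 — Component impedances:
  R: Z = R = 605 Ω
  L: Z = jωL = j·760.3·0.00161 = 0 + j1.224 Ω
  C: Z = 1/(jωC) = -j/(ω·C) = 0 - j2.823e+04 Ω
Step 3 — Series combination: Z_total = R + L + C = 605 - j2.822e+04 Ω = 2.823e+04∠-88.8° Ω.

Z = 605 - j2.822e+04 Ω = 2.823e+04∠-88.8° Ω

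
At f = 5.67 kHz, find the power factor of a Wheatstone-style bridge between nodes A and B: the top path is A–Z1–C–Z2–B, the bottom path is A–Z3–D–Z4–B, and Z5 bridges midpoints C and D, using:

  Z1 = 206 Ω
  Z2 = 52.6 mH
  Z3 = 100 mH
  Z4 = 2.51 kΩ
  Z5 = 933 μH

Step 1 — Angular frequency: ω = 2π·f = 2π·5670 = 3.563e+04 rad/s.
Step 2 — Component impedances:
  Z1: Z = R = 206 Ω
  Z2: Z = jωL = j·3.563e+04·0.0526 = 0 + j1874 Ω
  Z3: Z = jωL = j·3.563e+04·0.1 = 0 + j3563 Ω
  Z4: Z = R = 2510 Ω
  Z5: Z = jωL = j·3.563e+04·0.000933 = 0 + j33.24 Ω
Step 3 — Bridge requires nodal analysis (the Z5 bridge couples midpoints C and D, so the two paths cannot be reduced to a simple series/parallel combination). Setting node B to ground and injecting 1 A at node A, the 3-node admittance system at A, C, D solves to V_A = Z_AB = 1091 + j1210 Ω = 1629∠48.0° Ω.
Step 4 — Power factor: PF = cos(φ) = Re(Z)/|Z| = 1091/1629 = 0.6697.
Step 5 — Type: Im(Z) = 1210 ⇒ lagging (phase φ = 48.0°).

PF = 0.6697 (lagging, φ = 48.0°)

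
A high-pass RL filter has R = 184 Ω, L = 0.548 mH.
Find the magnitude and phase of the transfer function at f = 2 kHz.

Step 1 — Angular frequency: ω = 2π·2000 = 1.257e+04 rad/s.
Step 2 — Transfer function: H(jω) = jωL/(R + jωL).
Step 3 — Numerator jωL = j·6.886; denominator R + jωL = 184 + j6.886.
Step 4 — H = 0.001399 + j0.03737.
Step 5 — Magnitude: |H| = 0.0374 (-28.5 dB); phase: φ = 87.9°.

|H| = 0.0374 (-28.5 dB), φ = 87.9°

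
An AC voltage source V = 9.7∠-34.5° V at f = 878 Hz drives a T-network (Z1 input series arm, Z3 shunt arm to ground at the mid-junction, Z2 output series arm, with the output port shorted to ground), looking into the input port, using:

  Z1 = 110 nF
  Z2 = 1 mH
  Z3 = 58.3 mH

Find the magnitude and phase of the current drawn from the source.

Step 1 — Angular frequency: ω = 2π·f = 2π·878 = 5517 rad/s.
Step 2 — Component impedances:
  Z1: Z = 1/(jωC) = -j/(ω·C) = 0 - j1648 Ω
  Z2: Z = jωL = j·5517·0.001 = 0 + j5.517 Ω
  Z3: Z = jωL = j·5517·0.0583 = 0 + j321.6 Ω
Step 3 — With the output port shorted to ground, the output series arm Z2 runs from the junction to ground; the shunt arm Z3 also runs from the junction to ground. They appear in parallel: Z3 || Z2 = 0 + j5.424 Ω.
Step 4 — Series with input arm Z1: Z_in = Z1 + (Z3 || Z2) = 0 - j1642 Ω = 1642∠-90.0° Ω.
Step 5 — Source phasor: V = 9.7∠-34.5° V = 7.994 - j5.494 V.
Step 6 — Ohm's law: I = V / Z_total = (7.994 - j5.494) / (0 - j1642) = 0.003345 + j0.004867 A.
Step 7 — Convert to polar: |I| = 0.005906 A, ∠I = 55.5°.

I = 0.005906∠55.5° A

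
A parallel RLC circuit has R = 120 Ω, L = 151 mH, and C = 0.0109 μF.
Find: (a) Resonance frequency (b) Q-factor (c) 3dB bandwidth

Step 1 — Resonance: ω₀ = 1/√(LC) = 1/√(0.151·1.09e-08) = 2.465e+04 rad/s.
Step 2 — f₀ = ω₀/(2π) = 3923 Hz.
Step 3 — Parallel Q: Q = R/(ω₀L) = 120/(2.465e+04·0.151) = 0.03224.
Step 4 — Bandwidth: Δω = ω₀/Q = 7.645e+05 rad/s; BW = Δω/(2π) = 1.217e+05 Hz.

(a) f₀ = 3923 Hz  (b) Q = 0.03224  (c) BW = 1.217e+05 Hz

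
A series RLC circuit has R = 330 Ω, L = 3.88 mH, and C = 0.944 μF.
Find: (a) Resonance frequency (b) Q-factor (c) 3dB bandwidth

Step 1 — Resonance: ω₀ = 1/√(LC) = 1/√(0.00388·9.44e-07) = 1.652e+04 rad/s.
Step 2 — f₀ = ω₀/(2π) = 2630 Hz.
Step 3 — Series Q: Q = ω₀L/R = 1.652e+04·0.00388/330 = 0.1943.
Step 4 — Bandwidth: Δω = ω₀/Q = 8.505e+04 rad/s; BW = Δω/(2π) = 1.354e+04 Hz.

(a) f₀ = 2630 Hz  (b) Q = 0.1943  (c) BW = 1.354e+04 Hz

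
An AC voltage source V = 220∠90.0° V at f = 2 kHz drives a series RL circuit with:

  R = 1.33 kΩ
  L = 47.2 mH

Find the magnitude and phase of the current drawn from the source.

Step 1 — Angular frequency: ω = 2π·f = 2π·2000 = 1.257e+04 rad/s.
Step 2 — Component impedances:
  R: Z = R = 1330 Ω
  L: Z = jωL = j·1.257e+04·0.0472 = 0 + j593.1 Ω
Step 3 — Series combination: Z_total = R + L = 1330 + j593.1 Ω = 1456∠24.0° Ω.
Step 4 — Source phasor: V = 220∠90.0° V = 0 + j220 V.
Step 5 — Ohm's law: I = V / Z_total = (0 + j220) / (1330 + j593.1) = 0.06153 + j0.138 A.
Step 6 — Convert to polar: |I| = 0.1511 A, ∠I = 66.0°.

I = 0.1511∠66.0° A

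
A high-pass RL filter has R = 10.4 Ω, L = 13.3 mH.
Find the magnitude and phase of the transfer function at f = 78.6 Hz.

Step 1 — Angular frequency: ω = 2π·78.6 = 493.9 rad/s.
Step 2 — Transfer function: H(jω) = jωL/(R + jωL).
Step 3 — Numerator jωL = j·6.568; denominator R + jωL = 10.4 + j6.568.
Step 4 — H = 0.2851 + j0.4515.
Step 5 — Magnitude: |H| = 0.534 (-5.4 dB); phase: φ = 57.7°.

|H| = 0.534 (-5.4 dB), φ = 57.7°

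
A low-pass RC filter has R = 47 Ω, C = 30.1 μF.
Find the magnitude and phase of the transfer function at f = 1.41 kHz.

Step 1 — Angular frequency: ω = 2π·1410 = 8859 rad/s.
Step 2 — Transfer function: H(jω) = 1/(1 + jωRC).
Step 3 — Denominator: 1 + jωRC = 1 + j·8859·47·3.01e-05 = 1 + j12.53.
Step 4 — H = 0.006326 - j0.07928.
Step 5 — Magnitude: |H| = 0.07954 (-22.0 dB); phase: φ = -85.4°.

|H| = 0.07954 (-22.0 dB), φ = -85.4°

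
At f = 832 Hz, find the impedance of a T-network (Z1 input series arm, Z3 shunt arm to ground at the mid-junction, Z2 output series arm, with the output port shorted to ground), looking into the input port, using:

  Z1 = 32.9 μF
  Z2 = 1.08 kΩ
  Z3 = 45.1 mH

Step 1 — Angular frequency: ω = 2π·f = 2π·832 = 5228 rad/s.
Step 2 — Component impedances:
  Z1: Z = 1/(jωC) = -j/(ω·C) = 0 - j5.814 Ω
  Z2: Z = R = 1080 Ω
  Z3: Z = jωL = j·5228·0.0451 = 0 + j235.8 Ω
Step 3 — With the output port shorted to ground, the output series arm Z2 runs from the junction to ground; the shunt arm Z3 also runs from the junction to ground. They appear in parallel: Z3 || Z2 = 49.13 + j225 Ω.
Step 4 — Series with input arm Z1: Z_in = Z1 + (Z3 || Z2) = 49.13 + j219.2 Ω = 224.7∠77.4° Ω.

Z = 49.13 + j219.2 Ω = 224.7∠77.4° Ω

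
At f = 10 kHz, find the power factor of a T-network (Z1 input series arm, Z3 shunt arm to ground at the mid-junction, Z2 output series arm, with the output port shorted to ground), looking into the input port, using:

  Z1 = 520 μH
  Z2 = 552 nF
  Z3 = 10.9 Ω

Step 1 — Angular frequency: ω = 2π·f = 2π·1e+04 = 6.283e+04 rad/s.
Step 2 — Component impedances:
  Z1: Z = jωL = j·6.283e+04·0.00052 = 0 + j32.67 Ω
  Z2: Z = 1/(jωC) = -j/(ω·C) = 0 - j28.83 Ω
  Z3: Z = R = 10.9 Ω
Step 3 — With the output port shorted to ground, the output series arm Z2 runs from the junction to ground; the shunt arm Z3 also runs from the junction to ground. They appear in parallel: Z3 || Z2 = 9.537 - j3.605 Ω.
Step 4 — Series with input arm Z1: Z_in = Z1 + (Z3 || Z2) = 9.537 + j29.07 Ω = 30.59∠71.8° Ω.
Step 5 — Power factor: PF = cos(φ) = Re(Z)/|Z| = 9.537/30.59 = 0.3118.
Step 6 — Type: Im(Z) = 29.07 ⇒ lagging (phase φ = 71.8°).

PF = 0.3118 (lagging, φ = 71.8°)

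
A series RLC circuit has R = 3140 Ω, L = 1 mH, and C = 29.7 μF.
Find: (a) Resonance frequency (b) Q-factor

Step 1 — Resonance condition Im(Z)=0 gives ω₀ = 1/√(LC).
Step 2 — ω₀ = 1/√(0.001·2.97e-05) = 5803 rad/s.
Step 3 — f₀ = ω₀/(2π) = 923.5 Hz.
Step 4 — Series Q: Q = ω₀L/R = 5803·0.001/3140 = 0.001848.

(a) f₀ = 923.5 Hz  (b) Q = 0.001848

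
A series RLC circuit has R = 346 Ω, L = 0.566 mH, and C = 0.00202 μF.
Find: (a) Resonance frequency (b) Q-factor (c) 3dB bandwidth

Step 1 — Resonance: ω₀ = 1/√(LC) = 1/√(0.000566·2.02e-09) = 9.352e+05 rad/s.
Step 2 — f₀ = ω₀/(2π) = 1.488e+05 Hz.
Step 3 — Series Q: Q = ω₀L/R = 9.352e+05·0.000566/346 = 1.53.
Step 4 — Bandwidth: Δω = ω₀/Q = 6.113e+05 rad/s; BW = Δω/(2π) = 9.729e+04 Hz.

(a) f₀ = 1.488e+05 Hz  (b) Q = 1.53  (c) BW = 9.729e+04 Hz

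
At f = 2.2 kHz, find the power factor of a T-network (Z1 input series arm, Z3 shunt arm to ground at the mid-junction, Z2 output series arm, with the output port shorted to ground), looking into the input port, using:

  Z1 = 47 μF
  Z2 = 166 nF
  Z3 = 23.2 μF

Step 1 — Angular frequency: ω = 2π·f = 2π·2200 = 1.382e+04 rad/s.
Step 2 — Component impedances:
  Z1: Z = 1/(jωC) = -j/(ω·C) = 0 - j1.539 Ω
  Z2: Z = 1/(jωC) = -j/(ω·C) = 0 - j435.8 Ω
  Z3: Z = 1/(jωC) = -j/(ω·C) = 0 - j3.118 Ω
Step 3 — With the output port shorted to ground, the output series arm Z2 runs from the junction to ground; the shunt arm Z3 also runs from the junction to ground. They appear in parallel: Z3 || Z2 = 0 - j3.096 Ω.
Step 4 — Series with input arm Z1: Z_in = Z1 + (Z3 || Z2) = 0 - j4.635 Ω = 4.635∠-90.0° Ω.
Step 5 — Power factor: PF = cos(φ) = Re(Z)/|Z| = 0/4.635 = 0.
Step 6 — Type: Im(Z) = -4.635 ⇒ leading (phase φ = -90.0°).

PF = 0 (leading, φ = -90.0°)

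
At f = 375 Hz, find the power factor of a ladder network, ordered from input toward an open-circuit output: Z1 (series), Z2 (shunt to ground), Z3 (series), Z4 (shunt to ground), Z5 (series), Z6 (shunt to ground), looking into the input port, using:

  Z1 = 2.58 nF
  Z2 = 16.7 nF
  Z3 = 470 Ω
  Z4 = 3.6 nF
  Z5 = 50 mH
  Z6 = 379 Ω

Step 1 — Angular frequency: ω = 2π·f = 2π·375 = 2356 rad/s.
Step 2 — Component impedances:
  Z1: Z = 1/(jωC) = -j/(ω·C) = 0 - j1.645e+05 Ω
  Z2: Z = 1/(jωC) = -j/(ω·C) = 0 - j2.541e+04 Ω
  Z3: Z = R = 470 Ω
  Z4: Z = 1/(jωC) = -j/(ω·C) = 0 - j1.179e+05 Ω
  Z5: Z = jωL = j·2356·0.05 = 0 + j117.8 Ω
  Z6: Z = R = 379 Ω
Step 3 — Ladder network (open output): work backward from the far end, alternating series and parallel combinations. Z_in = 856.6 - j1.644e+05 Ω = 1.644e+05∠-89.7° Ω.
Step 4 — Power factor: PF = cos(φ) = Re(Z)/|Z| = 856.6/1.644e+05 = 0.00521.
Step 5 — Type: Im(Z) = -1.644e+05 ⇒ leading (phase φ = -89.7°).

PF = 0.00521 (leading, φ = -89.7°)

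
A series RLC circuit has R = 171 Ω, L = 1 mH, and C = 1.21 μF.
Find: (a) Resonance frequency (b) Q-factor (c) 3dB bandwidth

Step 1 — Resonance: ω₀ = 1/√(LC) = 1/√(0.001·1.21e-06) = 2.875e+04 rad/s.
Step 2 — f₀ = ω₀/(2π) = 4575 Hz.
Step 3 — Series Q: Q = ω₀L/R = 2.875e+04·0.001/171 = 0.1681.
Step 4 — Bandwidth: Δω = ω₀/Q = 1.71e+05 rad/s; BW = Δω/(2π) = 2.722e+04 Hz.

(a) f₀ = 4575 Hz  (b) Q = 0.1681  (c) BW = 2.722e+04 Hz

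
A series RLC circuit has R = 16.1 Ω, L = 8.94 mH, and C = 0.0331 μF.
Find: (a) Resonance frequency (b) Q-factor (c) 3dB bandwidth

Step 1 — Resonance condition Im(Z)=0 gives ω₀ = 1/√(LC).
Step 2 — ω₀ = 1/√(0.00894·3.31e-08) = 5.813e+04 rad/s.
Step 3 — f₀ = ω₀/(2π) = 9252 Hz.
Step 4 — Series Q: Q = ω₀L/R = 5.813e+04·0.00894/16.1 = 32.28.
Step 5 — 3dB bandwidth: Δω = ω₀/Q = 1801 rad/s; BW = Δω/(2π) = 286.6 Hz.

(a) f₀ = 9252 Hz  (b) Q = 32.28  (c) BW = 286.6 Hz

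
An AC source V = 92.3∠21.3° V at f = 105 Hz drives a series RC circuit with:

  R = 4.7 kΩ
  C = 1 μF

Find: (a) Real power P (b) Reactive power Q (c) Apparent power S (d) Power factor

Step 1 — Angular frequency: ω = 2π·f = 2π·105 = 659.7 rad/s.
Step 2 — Component impedances:
  R: Z = R = 4700 Ω
  C: Z = 1/(jωC) = -j/(ω·C) = 0 - j1516 Ω
Step 3 — Series combination: Z_total = R + C = 4700 - j1516 Ω = 4938∠-17.9° Ω.
Step 4 — Source phasor: V = 92.3∠21.3° V = 86 + j33.53 V.
Step 5 — Current: I = V / Z = 0.01449 + j0.01181 A = 0.01869∠39.2° A.
Step 6 — Complex power: S = V·I* = 1.642 - j0.5295 VA.
Step 7 — Real power: P = Re(S) = 1.642 W.
Step 8 — Reactive power: Q = Im(S) = -0.5295 VAR.
Step 9 — Apparent power: |S| = 1.725 VA.
Step 10 — Power factor: PF = P/|S| = 0.9517 (leading).

(a) P = 1.642 W  (b) Q = -0.5295 VAR  (c) S = 1.725 VA  (d) PF = 0.9517 (leading)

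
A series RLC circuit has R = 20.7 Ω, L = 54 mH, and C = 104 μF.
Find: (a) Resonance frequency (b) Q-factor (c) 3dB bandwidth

Step 1 — Resonance condition Im(Z)=0 gives ω₀ = 1/√(LC).
Step 2 — ω₀ = 1/√(0.054·0.000104) = 422 rad/s.
Step 3 — f₀ = ω₀/(2π) = 67.16 Hz.
Step 4 — Series Q: Q = ω₀L/R = 422·0.054/20.7 = 1.101.
Step 5 — 3dB bandwidth: Δω = ω₀/Q = 383.3 rad/s; BW = Δω/(2π) = 61.01 Hz.

(a) f₀ = 67.16 Hz  (b) Q = 1.101  (c) BW = 61.01 Hz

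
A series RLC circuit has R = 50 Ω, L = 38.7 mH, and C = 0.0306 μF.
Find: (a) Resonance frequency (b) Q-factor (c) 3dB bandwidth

Step 1 — Resonance condition Im(Z)=0 gives ω₀ = 1/√(LC).
Step 2 — ω₀ = 1/√(0.0387·3.06e-08) = 2.906e+04 rad/s.
Step 3 — f₀ = ω₀/(2π) = 4625 Hz.
Step 4 — Series Q: Q = ω₀L/R = 2.906e+04·0.0387/50 = 22.49.
Step 5 — 3dB bandwidth: Δω = ω₀/Q = 1292 rad/s; BW = Δω/(2π) = 205.6 Hz.

(a) f₀ = 4625 Hz  (b) Q = 22.49  (c) BW = 205.6 Hz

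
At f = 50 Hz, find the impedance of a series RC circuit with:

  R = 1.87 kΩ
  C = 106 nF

Step 1 — Angular frequency: ω = 2π·f = 2π·50 = 314.2 rad/s.
Step 2 — Component impedances:
  R: Z = R = 1870 Ω
  C: Z = 1/(jωC) = -j/(ω·C) = 0 - j3.003e+04 Ω
Step 3 — Series combination: Z_total = R + C = 1870 - j3.003e+04 Ω = 3.009e+04∠-86.4° Ω.

Z = 1870 - j3.003e+04 Ω = 3.009e+04∠-86.4° Ω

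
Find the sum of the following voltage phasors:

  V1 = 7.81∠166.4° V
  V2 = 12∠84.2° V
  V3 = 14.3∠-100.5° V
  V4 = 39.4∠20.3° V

Step 1 — Convert each phasor to rectangular form:
  V1 = 7.81·(cos(166.4°) + j·sin(166.4°)) = -7.591 + j1.836 V
  V2 = 12·(cos(84.2°) + j·sin(84.2°)) = 1.213 + j11.94 V
  V3 = 14.3·(cos(-100.5°) + j·sin(-100.5°)) = -2.606 - j14.06 V
  V4 = 39.4·(cos(20.3°) + j·sin(20.3°)) = 36.95 + j13.67 V
Step 2 — Sum components: V_total = 27.97 + j13.38 V.
Step 3 — Convert to polar: |V_total| = 31.01 V, ∠V_total = 25.6°.

V_total = 31.01∠25.6° V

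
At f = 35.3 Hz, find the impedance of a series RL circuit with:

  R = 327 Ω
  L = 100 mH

Step 1 — Angular frequency: ω = 2π·f = 2π·35.3 = 221.8 rad/s.
Step 2 — Component impedances:
  R: Z = R = 327 Ω
  L: Z = jωL = j·221.8·0.1 = 0 + j22.18 Ω
Step 3 — Series combination: Z_total = R + L = 327 + j22.18 Ω = 327.8∠3.9° Ω.

Z = 327 + j22.18 Ω = 327.8∠3.9° Ω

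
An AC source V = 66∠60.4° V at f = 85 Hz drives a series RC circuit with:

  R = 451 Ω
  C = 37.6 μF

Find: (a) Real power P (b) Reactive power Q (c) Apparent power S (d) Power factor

Step 1 — Angular frequency: ω = 2π·f = 2π·85 = 534.1 rad/s.
Step 2 — Component impedances:
  R: Z = R = 451 Ω
  C: Z = 1/(jωC) = -j/(ω·C) = 0 - j49.8 Ω
Step 3 — Series combination: Z_total = R + C = 451 - j49.8 Ω = 453.7∠-6.3° Ω.
Step 4 — Source phasor: V = 66∠60.4° V = 32.6 + j57.39 V.
Step 5 — Current: I = V / Z = 0.05753 + j0.1336 A = 0.1455∠66.7° A.
Step 6 — Complex power: S = V·I* = 9.542 - j1.054 VA.
Step 7 — Real power: P = Re(S) = 9.542 W.
Step 8 — Reactive power: Q = Im(S) = -1.054 VAR.
Step 9 — Apparent power: |S| = 9.6 VA.
Step 10 — Power factor: PF = P/|S| = 0.994 (leading).

(a) P = 9.542 W  (b) Q = -1.054 VAR  (c) S = 9.6 VA  (d) PF = 0.994 (leading)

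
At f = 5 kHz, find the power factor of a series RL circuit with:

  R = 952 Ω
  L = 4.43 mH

Step 1 — Angular frequency: ω = 2π·f = 2π·5000 = 3.142e+04 rad/s.
Step 2 — Component impedances:
  R: Z = R = 952 Ω
  L: Z = jωL = j·3.142e+04·0.00443 = 0 + j139.2 Ω
Step 3 — Series combination: Z_total = R + L = 952 + j139.2 Ω = 962.1∠8.3° Ω.
Step 4 — Power factor: PF = cos(φ) = Re(Z)/|Z| = 952/962.1 = 0.9895.
Step 5 — Type: Im(Z) = 139.2 ⇒ lagging (phase φ = 8.3°).

PF = 0.9895 (lagging, φ = 8.3°)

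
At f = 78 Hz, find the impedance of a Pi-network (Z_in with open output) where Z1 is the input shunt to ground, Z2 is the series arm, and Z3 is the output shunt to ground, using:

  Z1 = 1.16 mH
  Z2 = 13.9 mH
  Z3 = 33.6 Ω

Step 1 — Angular frequency: ω = 2π·f = 2π·78 = 490.1 rad/s.
Step 2 — Component impedances:
  Z1: Z = jωL = j·490.1·0.00116 = 0 + j0.5685 Ω
  Z2: Z = jωL = j·490.1·0.0139 = 0 + j6.812 Ω
  Z3: Z = R = 33.6 Ω
Step 3 — With open output, the series arm Z2 and the output shunt Z3 appear in series to ground: Z2 + Z3 = 33.6 + j6.812 Ω.
Step 4 — Parallel with input shunt Z1: Z_in = Z1 || (Z2 + Z3) = 0.009176 + j0.5665 Ω = 0.5666∠89.1° Ω.

Z = 0.009176 + j0.5665 Ω = 0.5666∠89.1° Ω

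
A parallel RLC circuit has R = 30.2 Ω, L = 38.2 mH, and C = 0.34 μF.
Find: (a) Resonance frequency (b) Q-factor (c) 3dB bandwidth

Step 1 — Resonance: ω₀ = 1/√(LC) = 1/√(0.0382·3.4e-07) = 8775 rad/s.
Step 2 — f₀ = ω₀/(2π) = 1397 Hz.
Step 3 — Parallel Q: Q = R/(ω₀L) = 30.2/(8775·0.0382) = 0.0901.
Step 4 — Bandwidth: Δω = ω₀/Q = 9.739e+04 rad/s; BW = Δω/(2π) = 1.55e+04 Hz.

(a) f₀ = 1397 Hz  (b) Q = 0.0901  (c) BW = 1.55e+04 Hz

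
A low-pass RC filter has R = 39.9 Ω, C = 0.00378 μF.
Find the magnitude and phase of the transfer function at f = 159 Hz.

Step 1 — Angular frequency: ω = 2π·159 = 999 rad/s.
Step 2 — Transfer function: H(jω) = 1/(1 + jωRC).
Step 3 — Denominator: 1 + jωRC = 1 + j·999·39.9·3.78e-09 = 1 + j0.0001507.
Step 4 — H = 1 - j0.0001507.
Step 5 — Magnitude: |H| = 1 (-0.0 dB); phase: φ = -0.0°.

|H| = 1 (-0.0 dB), φ = -0.0°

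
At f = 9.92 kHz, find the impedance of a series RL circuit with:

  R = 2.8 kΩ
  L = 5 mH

Step 1 — Angular frequency: ω = 2π·f = 2π·9920 = 6.233e+04 rad/s.
Step 2 — Component impedances:
  R: Z = R = 2800 Ω
  L: Z = jωL = j·6.233e+04·0.005 = 0 + j311.6 Ω
Step 3 — Series combination: Z_total = R + L = 2800 + j311.6 Ω = 2817∠6.4° Ω.

Z = 2800 + j311.6 Ω = 2817∠6.4° Ω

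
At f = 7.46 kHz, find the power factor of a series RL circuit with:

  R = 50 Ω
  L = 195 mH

Step 1 — Angular frequency: ω = 2π·f = 2π·7460 = 4.687e+04 rad/s.
Step 2 — Component impedances:
  R: Z = R = 50 Ω
  L: Z = jωL = j·4.687e+04·0.195 = 0 + j9140 Ω
Step 3 — Series combination: Z_total = R + L = 50 + j9140 Ω = 9140∠89.7° Ω.
Step 4 — Power factor: PF = cos(φ) = Re(Z)/|Z| = 50/9140 = 0.00547.
Step 5 — Type: Im(Z) = 9140 ⇒ lagging (phase φ = 89.7°).

PF = 0.00547 (lagging, φ = 89.7°)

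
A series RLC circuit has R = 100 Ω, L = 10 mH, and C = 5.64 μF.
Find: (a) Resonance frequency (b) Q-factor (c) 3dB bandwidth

Step 1 — Resonance: ω₀ = 1/√(LC) = 1/√(0.01·5.64e-06) = 4211 rad/s.
Step 2 — f₀ = ω₀/(2π) = 670.2 Hz.
Step 3 — Series Q: Q = ω₀L/R = 4211·0.01/100 = 0.4211.
Step 4 — Bandwidth: Δω = ω₀/Q = 1e+04 rad/s; BW = Δω/(2π) = 1592 Hz.

(a) f₀ = 670.2 Hz  (b) Q = 0.4211  (c) BW = 1592 Hz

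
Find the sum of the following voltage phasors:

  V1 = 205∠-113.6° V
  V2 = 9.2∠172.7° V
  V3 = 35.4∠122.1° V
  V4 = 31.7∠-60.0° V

Step 1 — Convert each phasor to rectangular form:
  V1 = 205·(cos(-113.6°) + j·sin(-113.6°)) = -82.07 - j187.9 V
  V2 = 9.2·(cos(172.7°) + j·sin(172.7°)) = -9.125 + j1.169 V
  V3 = 35.4·(cos(122.1°) + j·sin(122.1°)) = -18.81 + j29.99 V
  V4 = 31.7·(cos(-60.0°) + j·sin(-60.0°)) = 15.85 - j27.45 V
Step 2 — Sum components: V_total = -94.16 - j184.2 V.
Step 3 — Convert to polar: |V_total| = 206.8 V, ∠V_total = -117.1°.

V_total = 206.8∠-117.1° V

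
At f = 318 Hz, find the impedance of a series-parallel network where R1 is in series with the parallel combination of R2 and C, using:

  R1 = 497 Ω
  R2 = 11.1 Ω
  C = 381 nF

Step 1 — Angular frequency: ω = 2π·f = 2π·318 = 1998 rad/s.
Step 2 — Component impedances:
  R1: Z = R = 497 Ω
  R2: Z = R = 11.1 Ω
  C: Z = 1/(jωC) = -j/(ω·C) = 0 - j1314 Ω
Step 3 — Parallel branch: R2 || C = 1/(1/R2 + 1/C) = 11.1 - j0.09379 Ω.
Step 4 — Series with R1: Z_total = R1 + (R2 || C) = 508.1 - j0.09379 Ω = 508.1∠-0.0° Ω.

Z = 508.1 - j0.09379 Ω = 508.1∠-0.0° Ω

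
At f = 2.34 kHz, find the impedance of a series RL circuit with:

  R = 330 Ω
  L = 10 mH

Step 1 — Angular frequency: ω = 2π·f = 2π·2340 = 1.47e+04 rad/s.
Step 2 — Component impedances:
  R: Z = R = 330 Ω
  L: Z = jωL = j·1.47e+04·0.01 = 0 + j147 Ω
Step 3 — Series combination: Z_total = R + L = 330 + j147 Ω = 361.3∠24.0° Ω.

Z = 330 + j147 Ω = 361.3∠24.0° Ω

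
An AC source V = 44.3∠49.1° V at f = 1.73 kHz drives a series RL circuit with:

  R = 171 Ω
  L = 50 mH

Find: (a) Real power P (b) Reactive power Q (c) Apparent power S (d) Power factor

Step 1 — Angular frequency: ω = 2π·f = 2π·1730 = 1.087e+04 rad/s.
Step 2 — Component impedances:
  R: Z = R = 171 Ω
  L: Z = jωL = j·1.087e+04·0.05 = 0 + j543.5 Ω
Step 3 — Series combination: Z_total = R + L = 171 + j543.5 Ω = 569.8∠72.5° Ω.
Step 4 — Source phasor: V = 44.3∠49.1° V = 29.01 + j33.48 V.
Step 5 — Current: I = V / Z = 0.07134 - j0.03092 A = 0.07775∠-23.4° A.
Step 6 — Complex power: S = V·I* = 1.034 + j3.286 VA.
Step 7 — Real power: P = Re(S) = 1.034 W.
Step 8 — Reactive power: Q = Im(S) = 3.286 VAR.
Step 9 — Apparent power: |S| = 3.444 VA.
Step 10 — Power factor: PF = P/|S| = 0.3001 (lagging).

(a) P = 1.034 W  (b) Q = 3.286 VAR  (c) S = 3.444 VA  (d) PF = 0.3001 (lagging)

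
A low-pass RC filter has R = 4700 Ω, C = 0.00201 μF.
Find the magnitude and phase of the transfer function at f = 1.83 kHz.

Step 1 — Angular frequency: ω = 2π·1830 = 1.15e+04 rad/s.
Step 2 — Transfer function: H(jω) = 1/(1 + jωRC).
Step 3 — Denominator: 1 + jωRC = 1 + j·1.15e+04·4700·2.01e-09 = 1 + j0.1086.
Step 4 — H = 0.9883 - j0.1074.
Step 5 — Magnitude: |H| = 0.9942 (-0.1 dB); phase: φ = -6.2°.

|H| = 0.9942 (-0.1 dB), φ = -6.2°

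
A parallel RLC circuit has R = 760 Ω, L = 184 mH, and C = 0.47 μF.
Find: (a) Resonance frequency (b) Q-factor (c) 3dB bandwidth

Step 1 — Resonance: ω₀ = 1/√(LC) = 1/√(0.184·4.7e-07) = 3400 rad/s.
Step 2 — f₀ = ω₀/(2π) = 541.2 Hz.
Step 3 — Parallel Q: Q = R/(ω₀L) = 760/(3400·0.184) = 1.215.
Step 4 — Bandwidth: Δω = ω₀/Q = 2800 rad/s; BW = Δω/(2π) = 445.6 Hz.

(a) f₀ = 541.2 Hz  (b) Q = 1.215  (c) BW = 445.6 Hz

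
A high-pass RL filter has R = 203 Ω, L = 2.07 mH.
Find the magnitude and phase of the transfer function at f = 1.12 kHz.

Step 1 — Angular frequency: ω = 2π·1120 = 7037 rad/s.
Step 2 — Transfer function: H(jω) = jωL/(R + jωL).
Step 3 — Numerator jωL = j·14.57; denominator R + jωL = 203 + j14.57.
Step 4 — H = 0.005123 + j0.07139.
Step 5 — Magnitude: |H| = 0.07157 (-22.9 dB); phase: φ = 85.9°.

|H| = 0.07157 (-22.9 dB), φ = 85.9°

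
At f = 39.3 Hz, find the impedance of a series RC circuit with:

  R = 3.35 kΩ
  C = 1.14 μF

Step 1 — Angular frequency: ω = 2π·f = 2π·39.3 = 246.9 rad/s.
Step 2 — Component impedances:
  R: Z = R = 3350 Ω
  C: Z = 1/(jωC) = -j/(ω·C) = 0 - j3552 Ω
Step 3 — Series combination: Z_total = R + C = 3350 - j3552 Ω = 4883∠-46.7° Ω.

Z = 3350 - j3552 Ω = 4883∠-46.7° Ω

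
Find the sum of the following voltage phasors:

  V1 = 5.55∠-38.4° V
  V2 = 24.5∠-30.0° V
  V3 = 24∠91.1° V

Step 1 — Convert each phasor to rectangular form:
  V1 = 5.55·(cos(-38.4°) + j·sin(-38.4°)) = 4.349 - j3.447 V
  V2 = 24.5·(cos(-30.0°) + j·sin(-30.0°)) = 21.22 - j12.25 V
  V3 = 24·(cos(91.1°) + j·sin(91.1°)) = -0.4607 + j24 V
Step 2 — Sum components: V_total = 25.11 + j8.298 V.
Step 3 — Convert to polar: |V_total| = 26.44 V, ∠V_total = 18.3°.

V_total = 26.44∠18.3° V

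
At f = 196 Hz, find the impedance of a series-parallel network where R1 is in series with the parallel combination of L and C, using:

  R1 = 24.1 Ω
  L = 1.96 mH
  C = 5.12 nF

Step 1 — Angular frequency: ω = 2π·f = 2π·196 = 1232 rad/s.
Step 2 — Component impedances:
  R1: Z = R = 24.1 Ω
  L: Z = jωL = j·1232·0.00196 = 0 + j2.414 Ω
  C: Z = 1/(jωC) = -j/(ω·C) = 0 - j1.586e+05 Ω
Step 3 — Parallel branch: L || C = 1/(1/L + 1/C) = 0 + j2.414 Ω.
Step 4 — Series with R1: Z_total = R1 + (L || C) = 24.1 + j2.414 Ω = 24.22∠5.7° Ω.

Z = 24.1 + j2.414 Ω = 24.22∠5.7° Ω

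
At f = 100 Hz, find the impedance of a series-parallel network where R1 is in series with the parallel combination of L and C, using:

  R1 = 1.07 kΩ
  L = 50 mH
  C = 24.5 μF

Step 1 — Angular frequency: ω = 2π·f = 2π·100 = 628.3 rad/s.
Step 2 — Component impedances:
  R1: Z = R = 1070 Ω
  L: Z = jωL = j·628.3·0.05 = 0 + j31.42 Ω
  C: Z = 1/(jωC) = -j/(ω·C) = 0 - j64.96 Ω
Step 3 — Parallel branch: L || C = 1/(1/L + 1/C) = 0 + j60.84 Ω.
Step 4 — Series with R1: Z_total = R1 + (L || C) = 1070 + j60.84 Ω = 1072∠3.3° Ω.

Z = 1070 + j60.84 Ω = 1072∠3.3° Ω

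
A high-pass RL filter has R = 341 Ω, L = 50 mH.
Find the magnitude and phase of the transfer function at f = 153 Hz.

Step 1 — Angular frequency: ω = 2π·153 = 961.3 rad/s.
Step 2 — Transfer function: H(jω) = jωL/(R + jωL).
Step 3 — Numerator jωL = j·48.07; denominator R + jωL = 341 + j48.07.
Step 4 — H = 0.01948 + j0.1382.
Step 5 — Magnitude: |H| = 0.1396 (-17.1 dB); phase: φ = 82.0°.

|H| = 0.1396 (-17.1 dB), φ = 82.0°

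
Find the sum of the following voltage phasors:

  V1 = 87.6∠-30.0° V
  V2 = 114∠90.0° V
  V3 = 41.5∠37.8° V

Step 1 — Convert each phasor to rectangular form:
  V1 = 87.6·(cos(-30.0°) + j·sin(-30.0°)) = 75.86 - j43.8 V
  V2 = 114·(cos(90.0°) + j·sin(90.0°)) = 0 + j114 V
  V3 = 41.5·(cos(37.8°) + j·sin(37.8°)) = 32.79 + j25.44 V
Step 2 — Sum components: V_total = 108.7 + j95.64 V.
Step 3 — Convert to polar: |V_total| = 144.7 V, ∠V_total = 41.4°.

V_total = 144.7∠41.4° V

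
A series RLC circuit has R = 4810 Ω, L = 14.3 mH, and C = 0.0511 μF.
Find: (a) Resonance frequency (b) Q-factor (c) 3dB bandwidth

Step 1 — Resonance: ω₀ = 1/√(LC) = 1/√(0.0143·5.11e-08) = 3.699e+04 rad/s.
Step 2 — f₀ = ω₀/(2π) = 5888 Hz.
Step 3 — Series Q: Q = ω₀L/R = 3.699e+04·0.0143/4810 = 0.11.
Step 4 — Bandwidth: Δω = ω₀/Q = 3.364e+05 rad/s; BW = Δω/(2π) = 5.353e+04 Hz.

(a) f₀ = 5888 Hz  (b) Q = 0.11  (c) BW = 5.353e+04 Hz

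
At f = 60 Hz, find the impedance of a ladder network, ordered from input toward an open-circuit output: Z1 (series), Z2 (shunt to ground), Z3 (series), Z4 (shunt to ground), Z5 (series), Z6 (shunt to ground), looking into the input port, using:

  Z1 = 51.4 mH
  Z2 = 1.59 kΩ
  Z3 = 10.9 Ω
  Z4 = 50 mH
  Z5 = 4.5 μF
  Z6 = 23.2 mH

Step 1 — Angular frequency: ω = 2π·f = 2π·60 = 377 rad/s.
Step 2 — Component impedances:
  Z1: Z = jωL = j·377·0.0514 = 0 + j19.38 Ω
  Z2: Z = R = 1590 Ω
  Z3: Z = R = 10.9 Ω
  Z4: Z = jωL = j·377·0.05 = 0 + j18.85 Ω
  Z5: Z = 1/(jωC) = -j/(ω·C) = 0 - j589.5 Ω
  Z6: Z = jωL = j·377·0.0232 = 0 + j8.746 Ω
Step 3 — Ladder network (open output): work backward from the far end, alternating series and parallel combinations. Z_in = 11.06 + j38.59 Ω = 40.15∠74.0° Ω.

Z = 11.06 + j38.59 Ω = 40.15∠74.0° Ω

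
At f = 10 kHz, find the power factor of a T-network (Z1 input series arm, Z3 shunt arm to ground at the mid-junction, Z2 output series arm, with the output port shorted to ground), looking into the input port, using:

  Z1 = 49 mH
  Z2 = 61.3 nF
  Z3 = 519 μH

Step 1 — Angular frequency: ω = 2π·f = 2π·1e+04 = 6.283e+04 rad/s.
Step 2 — Component impedances:
  Z1: Z = jωL = j·6.283e+04·0.049 = 0 + j3079 Ω
  Z2: Z = 1/(jωC) = -j/(ω·C) = 0 - j259.6 Ω
  Z3: Z = jωL = j·6.283e+04·0.000519 = 0 + j32.61 Ω
Step 3 — With the output port shorted to ground, the output series arm Z2 runs from the junction to ground; the shunt arm Z3 also runs from the junction to ground. They appear in parallel: Z3 || Z2 = 0 + j37.29 Ω.
Step 4 — Series with input arm Z1: Z_in = Z1 + (Z3 || Z2) = 0 + j3116 Ω = 3116∠90.0° Ω.
Step 5 — Power factor: PF = cos(φ) = Re(Z)/|Z| = 0/3116 = 0.
Step 6 — Type: Im(Z) = 3116 ⇒ lagging (phase φ = 90.0°).

PF = 0 (lagging, φ = 90.0°)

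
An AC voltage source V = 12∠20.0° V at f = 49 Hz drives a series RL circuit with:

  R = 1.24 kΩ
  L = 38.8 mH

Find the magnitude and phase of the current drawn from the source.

Step 1 — Angular frequency: ω = 2π·f = 2π·49 = 307.9 rad/s.
Step 2 — Component impedances:
  R: Z = R = 1240 Ω
  L: Z = jωL = j·307.9·0.0388 = 0 + j11.95 Ω
Step 3 — Series combination: Z_total = R + L = 1240 + j11.95 Ω = 1240∠0.6° Ω.
Step 4 — Source phasor: V = 12∠20.0° V = 11.28 + j4.104 V.
Step 5 — Ohm's law: I = V / Z_total = (11.28 + j4.104) / (1240 + j11.95) = 0.009125 + j0.003222 A.
Step 6 — Convert to polar: |I| = 0.009677 A, ∠I = 19.4°.

I = 0.009677∠19.4° A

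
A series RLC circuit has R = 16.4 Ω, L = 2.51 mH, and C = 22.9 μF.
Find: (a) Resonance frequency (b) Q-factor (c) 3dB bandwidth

Step 1 — Resonance condition Im(Z)=0 gives ω₀ = 1/√(LC).
Step 2 — ω₀ = 1/√(0.00251·2.29e-05) = 4171 rad/s.
Step 3 — f₀ = ω₀/(2π) = 663.8 Hz.
Step 4 — Series Q: Q = ω₀L/R = 4171·0.00251/16.4 = 0.6384.
Step 5 — 3dB bandwidth: Δω = ω₀/Q = 6534 rad/s; BW = Δω/(2π) = 1040 Hz.

(a) f₀ = 663.8 Hz  (b) Q = 0.6384  (c) BW = 1040 Hz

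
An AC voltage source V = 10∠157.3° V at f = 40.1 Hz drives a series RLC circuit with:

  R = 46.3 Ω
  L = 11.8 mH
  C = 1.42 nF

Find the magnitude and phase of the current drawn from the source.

Step 1 — Angular frequency: ω = 2π·f = 2π·40.1 = 252 rad/s.
Step 2 — Component impedances:
  R: Z = R = 46.3 Ω
  L: Z = jωL = j·252·0.0118 = 0 + j2.973 Ω
  C: Z = 1/(jωC) = -j/(ω·C) = 0 - j2.795e+06 Ω
Step 3 — Series combination: Z_total = R + L + C = 46.3 - j2.795e+06 Ω = 2.795e+06∠-90.0° Ω.
Step 4 — Source phasor: V = 10∠157.3° V = -9.225 + j3.859 V.
Step 5 — Ohm's law: I = V / Z_total = (-9.225 + j3.859) / (46.3 - j2.795e+06) = -1.381e-06 - j3.301e-06 A.
Step 6 — Convert to polar: |I| = 3.578e-06 A, ∠I = -112.7°.

I = 3.578e-06∠-112.7° A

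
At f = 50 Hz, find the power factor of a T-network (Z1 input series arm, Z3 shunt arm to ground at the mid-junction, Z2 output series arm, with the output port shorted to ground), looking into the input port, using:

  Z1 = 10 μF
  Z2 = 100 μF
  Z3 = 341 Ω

Step 1 — Angular frequency: ω = 2π·f = 2π·50 = 314.2 rad/s.
Step 2 — Component impedances:
  Z1: Z = 1/(jωC) = -j/(ω·C) = 0 - j318.3 Ω
  Z2: Z = 1/(jωC) = -j/(ω·C) = 0 - j31.83 Ω
  Z3: Z = R = 341 Ω
Step 3 — With the output port shorted to ground, the output series arm Z2 runs from the junction to ground; the shunt arm Z3 also runs from the junction to ground. They appear in parallel: Z3 || Z2 = 2.946 - j31.56 Ω.
Step 4 — Series with input arm Z1: Z_in = Z1 + (Z3 || Z2) = 2.946 - j349.9 Ω = 349.9∠-89.5° Ω.
Step 5 — Power factor: PF = cos(φ) = Re(Z)/|Z| = 2.9456/349.88 = 0.008419.
Step 6 — Type: Im(Z) = -349.9 ⇒ leading (phase φ = -89.5°).

PF = 0.008419 (leading, φ = -89.5°)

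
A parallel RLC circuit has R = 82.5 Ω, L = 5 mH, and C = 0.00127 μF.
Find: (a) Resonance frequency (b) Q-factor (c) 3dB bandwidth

Step 1 — Resonance: ω₀ = 1/√(LC) = 1/√(0.005·1.27e-09) = 3.968e+05 rad/s.
Step 2 — f₀ = ω₀/(2π) = 6.316e+04 Hz.
Step 3 — Parallel Q: Q = R/(ω₀L) = 82.5/(3.968e+05·0.005) = 0.04158.
Step 4 — Bandwidth: Δω = ω₀/Q = 9.544e+06 rad/s; BW = Δω/(2π) = 1.519e+06 Hz.

(a) f₀ = 6.316e+04 Hz  (b) Q = 0.04158  (c) BW = 1.519e+06 Hz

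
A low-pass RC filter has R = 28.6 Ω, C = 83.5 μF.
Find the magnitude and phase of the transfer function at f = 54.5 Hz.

Step 1 — Angular frequency: ω = 2π·54.5 = 342.4 rad/s.
Step 2 — Transfer function: H(jω) = 1/(1 + jωRC).
Step 3 — Denominator: 1 + jωRC = 1 + j·342.4·28.6·8.35e-05 = 1 + j0.8178.
Step 4 — H = 0.5993 - j0.49.
Step 5 — Magnitude: |H| = 0.7741 (-2.2 dB); phase: φ = -39.3°.

|H| = 0.7741 (-2.2 dB), φ = -39.3°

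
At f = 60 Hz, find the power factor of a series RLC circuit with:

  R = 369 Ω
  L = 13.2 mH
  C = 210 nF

Step 1 — Angular frequency: ω = 2π·f = 2π·60 = 377 rad/s.
Step 2 — Component impedances:
  R: Z = R = 369 Ω
  L: Z = jωL = j·377·0.0132 = 0 + j4.976 Ω
  C: Z = 1/(jωC) = -j/(ω·C) = 0 - j1.263e+04 Ω
Step 3 — Series combination: Z_total = R + L + C = 369 - j1.263e+04 Ω = 1.263e+04∠-88.3° Ω.
Step 4 — Power factor: PF = cos(φ) = Re(Z)/|Z| = 369/12632 = 0.02921.
Step 5 — Type: Im(Z) = -1.263e+04 ⇒ leading (phase φ = -88.3°).

PF = 0.02921 (leading, φ = -88.3°)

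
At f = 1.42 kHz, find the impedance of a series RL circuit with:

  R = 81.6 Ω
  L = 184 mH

Step 1 — Angular frequency: ω = 2π·f = 2π·1420 = 8922 rad/s.
Step 2 — Component impedances:
  R: Z = R = 81.6 Ω
  L: Z = jωL = j·8922·0.184 = 0 + j1642 Ω
Step 3 — Series combination: Z_total = R + L = 81.6 + j1642 Ω = 1644∠87.2° Ω.

Z = 81.6 + j1642 Ω = 1644∠87.2° Ω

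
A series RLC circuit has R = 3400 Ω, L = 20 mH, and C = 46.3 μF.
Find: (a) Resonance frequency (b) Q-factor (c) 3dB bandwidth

Step 1 — Resonance: ω₀ = 1/√(LC) = 1/√(0.02·4.63e-05) = 1039 rad/s.
Step 2 — f₀ = ω₀/(2π) = 165.4 Hz.
Step 3 — Series Q: Q = ω₀L/R = 1039·0.02/3400 = 0.006113.
Step 4 — Bandwidth: Δω = ω₀/Q = 1.7e+05 rad/s; BW = Δω/(2π) = 2.706e+04 Hz.

(a) f₀ = 165.4 Hz  (b) Q = 0.006113  (c) BW = 2.706e+04 Hz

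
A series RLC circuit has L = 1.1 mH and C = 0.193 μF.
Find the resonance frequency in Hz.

Step 1 — Resonance condition Im(Z)=0 gives ω₀ = 1/√(LC).
Step 2 — ω₀ = 1/√(0.0011·1.93e-07) = 6.863e+04 rad/s.
Step 3 — f₀ = ω₀/(2π) = 1.092e+04 Hz.

f₀ = 1.092e+04 Hz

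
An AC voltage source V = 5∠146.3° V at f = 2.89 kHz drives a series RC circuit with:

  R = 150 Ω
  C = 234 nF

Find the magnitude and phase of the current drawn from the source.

Step 1 — Angular frequency: ω = 2π·f = 2π·2890 = 1.816e+04 rad/s.
Step 2 — Component impedances:
  R: Z = R = 150 Ω
  C: Z = 1/(jωC) = -j/(ω·C) = 0 - j235.3 Ω
Step 3 — Series combination: Z_total = R + C = 150 - j235.3 Ω = 279.1∠-57.5° Ω.
Step 4 — Source phasor: V = 5∠146.3° V = -4.16 + j2.774 V.
Step 5 — Ohm's law: I = V / Z_total = (-4.16 + j2.774) / (150 - j235.3) = -0.01639 - j0.007226 A.
Step 6 — Convert to polar: |I| = 0.01792 A, ∠I = -156.2°.

I = 0.01792∠-156.2° A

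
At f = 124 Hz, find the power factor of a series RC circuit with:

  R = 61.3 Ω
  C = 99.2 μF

Step 1 — Angular frequency: ω = 2π·f = 2π·124 = 779.1 rad/s.
Step 2 — Component impedances:
  R: Z = R = 61.3 Ω
  C: Z = 1/(jωC) = -j/(ω·C) = 0 - j12.94 Ω
Step 3 — Series combination: Z_total = R + C = 61.3 - j12.94 Ω = 62.65∠-11.9° Ω.
Step 4 — Power factor: PF = cos(φ) = Re(Z)/|Z| = 61.3/62.651 = 0.9784.
Step 5 — Type: Im(Z) = -12.94 ⇒ leading (phase φ = -11.9°).

PF = 0.9784 (leading, φ = -11.9°)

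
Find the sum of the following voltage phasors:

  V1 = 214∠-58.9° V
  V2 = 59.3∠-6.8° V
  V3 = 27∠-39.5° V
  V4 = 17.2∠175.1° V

Step 1 — Convert each phasor to rectangular form:
  V1 = 214·(cos(-58.9°) + j·sin(-58.9°)) = 110.5 - j183.2 V
  V2 = 59.3·(cos(-6.8°) + j·sin(-6.8°)) = 58.88 - j7.021 V
  V3 = 27·(cos(-39.5°) + j·sin(-39.5°)) = 20.83 - j17.17 V
  V4 = 17.2·(cos(175.1°) + j·sin(175.1°)) = -17.14 + j1.469 V
Step 2 — Sum components: V_total = 173.1 - j206 V.
Step 3 — Convert to polar: |V_total| = 269.1 V, ∠V_total = -50.0°.

V_total = 269.1∠-50.0° V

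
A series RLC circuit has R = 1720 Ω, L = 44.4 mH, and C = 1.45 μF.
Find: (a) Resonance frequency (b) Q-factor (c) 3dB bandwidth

Step 1 — Resonance condition Im(Z)=0 gives ω₀ = 1/√(LC).
Step 2 — ω₀ = 1/√(0.0444·1.45e-06) = 3941 rad/s.
Step 3 — f₀ = ω₀/(2π) = 627.3 Hz.
Step 4 — Series Q: Q = ω₀L/R = 3941·0.0444/1720 = 0.1017.
Step 5 — 3dB bandwidth: Δω = ω₀/Q = 3.874e+04 rad/s; BW = Δω/(2π) = 6165 Hz.

(a) f₀ = 627.3 Hz  (b) Q = 0.1017  (c) BW = 6165 Hz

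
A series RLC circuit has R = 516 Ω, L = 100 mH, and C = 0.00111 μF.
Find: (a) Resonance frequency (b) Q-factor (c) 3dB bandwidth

Step 1 — Resonance: ω₀ = 1/√(LC) = 1/√(0.1·1.11e-09) = 9.492e+04 rad/s.
Step 2 — f₀ = ω₀/(2π) = 1.511e+04 Hz.
Step 3 — Series Q: Q = ω₀L/R = 9.492e+04·0.1/516 = 18.39.
Step 4 — Bandwidth: Δω = ω₀/Q = 5160 rad/s; BW = Δω/(2π) = 821.2 Hz.

(a) f₀ = 1.511e+04 Hz  (b) Q = 18.39  (c) BW = 821.2 Hz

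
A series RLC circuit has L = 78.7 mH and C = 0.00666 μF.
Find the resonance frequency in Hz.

Step 1 — Resonance condition Im(Z)=0 gives ω₀ = 1/√(LC).
Step 2 — ω₀ = 1/√(0.0787·6.66e-09) = 4.368e+04 rad/s.
Step 3 — f₀ = ω₀/(2π) = 6952 Hz.

f₀ = 6952 Hz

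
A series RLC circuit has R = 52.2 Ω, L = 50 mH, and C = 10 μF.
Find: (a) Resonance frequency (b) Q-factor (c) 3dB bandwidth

Step 1 — Resonance: ω₀ = 1/√(LC) = 1/√(0.05·1e-05) = 1414 rad/s.
Step 2 — f₀ = ω₀/(2π) = 225.1 Hz.
Step 3 — Series Q: Q = ω₀L/R = 1414·0.05/52.2 = 1.355.
Step 4 — Bandwidth: Δω = ω₀/Q = 1044 rad/s; BW = Δω/(2π) = 166.2 Hz.

(a) f₀ = 225.1 Hz  (b) Q = 1.355  (c) BW = 166.2 Hz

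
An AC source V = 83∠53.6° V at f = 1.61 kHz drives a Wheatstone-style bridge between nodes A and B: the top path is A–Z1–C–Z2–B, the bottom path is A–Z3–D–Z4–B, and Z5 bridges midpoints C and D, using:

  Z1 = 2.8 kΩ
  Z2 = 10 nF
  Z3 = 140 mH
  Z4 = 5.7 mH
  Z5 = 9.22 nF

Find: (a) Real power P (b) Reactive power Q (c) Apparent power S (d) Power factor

Step 1 — Angular frequency: ω = 2π·f = 2π·1610 = 1.012e+04 rad/s.
Step 2 — Component impedances:
  Z1: Z = R = 2800 Ω
  Z2: Z = 1/(jωC) = -j/(ω·C) = 0 - j9885 Ω
  Z3: Z = jωL = j·1.012e+04·0.14 = 0 + j1416 Ω
  Z4: Z = jωL = j·1.012e+04·0.0057 = 0 + j57.66 Ω
  Z5: Z = 1/(jωC) = -j/(ω·C) = 0 - j1.072e+04 Ω
Step 3 — Bridge requires nodal analysis (the Z5 bridge couples midpoints C and D, so the two paths cannot be reduced to a simple series/parallel combination). Setting node B to ground and injecting 1 A at node A, the 3-node admittance system at A, C, D solves to V_A = Z_AB = 271 + j1833 Ω = 1853∠81.6° Ω.
Step 4 — Source phasor: V = 83∠53.6° V = 49.25 + j66.81 V.
Step 5 — Current: I = V / Z = 0.03955 - j0.02102 A = 0.04479∠-28.0° A.
Step 6 — Complex power: S = V·I* = 0.5436 + j3.677 VA.
Step 7 — Real power: P = Re(S) = 0.5436 W.
Step 8 — Reactive power: Q = Im(S) = 3.677 VAR.
Step 9 — Apparent power: |S| = 3.717 VA.
Step 10 — Power factor: PF = P/|S| = 0.1462 (lagging).

(a) P = 0.5436 W  (b) Q = 3.677 VAR  (c) S = 3.717 VA  (d) PF = 0.1462 (lagging)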